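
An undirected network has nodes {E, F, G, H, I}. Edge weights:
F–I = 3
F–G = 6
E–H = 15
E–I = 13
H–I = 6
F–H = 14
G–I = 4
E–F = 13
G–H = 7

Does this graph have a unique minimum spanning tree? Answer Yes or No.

Kruskal: consider edges lightest-first.
F–I (3): add. Components now {E} {F,I} {G} {H}
G–I (4): add. Components now {E} {F,G,I} {H}
F–G (6): skip — F and G already connected.
H–I (6): add. Components now {E} {F,G,H,I}
G–H (7): skip — G and H already connected.
E–F (13): add. Components now {E,F,G,H,I}
Non-tree edge E–I has weight 13, equal to the heaviest edge on its tree cycle — swapping gives another MST of the same weight. Not unique.

No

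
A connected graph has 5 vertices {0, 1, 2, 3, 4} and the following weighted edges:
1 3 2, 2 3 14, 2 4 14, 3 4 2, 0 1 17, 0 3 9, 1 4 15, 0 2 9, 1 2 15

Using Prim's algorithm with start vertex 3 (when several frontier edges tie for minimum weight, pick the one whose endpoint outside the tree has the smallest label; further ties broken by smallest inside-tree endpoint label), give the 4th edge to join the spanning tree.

0-2

Prim's algorithm from 3:
Step 1: cheapest edge leaving the tree is 1 3 (2); add 1.
Step 2: cheapest edge leaving the tree is 3 4 (2); add 4.
Step 3: cheapest edge leaving the tree is 0 3 (9); add 0.
Step 4: cheapest edge leaving the tree is 0 2 (9); add 2.
The 4th edge added is 0 2.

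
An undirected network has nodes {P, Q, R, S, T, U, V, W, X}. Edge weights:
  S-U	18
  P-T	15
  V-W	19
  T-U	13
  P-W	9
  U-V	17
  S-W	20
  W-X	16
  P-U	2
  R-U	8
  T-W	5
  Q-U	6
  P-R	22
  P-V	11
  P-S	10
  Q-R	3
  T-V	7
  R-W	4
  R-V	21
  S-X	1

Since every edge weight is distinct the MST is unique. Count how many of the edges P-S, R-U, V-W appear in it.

Kruskal: consider edges lightest-first.
S-X (1): add — endpoints in different components.
P-U (2): add — endpoints in different components.
Q-R (3): add — endpoints in different components.
R-W (4): add — endpoints in different components.
T-W (5): add — endpoints in different components.
Q-U (6): add — endpoints in different components.
T-V (7): add — endpoints in different components.
R-U (8): skip — U and R already connected.
P-W (9): skip — P and W already connected.
P-S (10): add — endpoints in different components.
MST edge set: {S-X, P-U, Q-R, R-W, T-W, Q-U, T-V, P-S}.
Of the listed edges, {P-S} are in the MST → 1.

1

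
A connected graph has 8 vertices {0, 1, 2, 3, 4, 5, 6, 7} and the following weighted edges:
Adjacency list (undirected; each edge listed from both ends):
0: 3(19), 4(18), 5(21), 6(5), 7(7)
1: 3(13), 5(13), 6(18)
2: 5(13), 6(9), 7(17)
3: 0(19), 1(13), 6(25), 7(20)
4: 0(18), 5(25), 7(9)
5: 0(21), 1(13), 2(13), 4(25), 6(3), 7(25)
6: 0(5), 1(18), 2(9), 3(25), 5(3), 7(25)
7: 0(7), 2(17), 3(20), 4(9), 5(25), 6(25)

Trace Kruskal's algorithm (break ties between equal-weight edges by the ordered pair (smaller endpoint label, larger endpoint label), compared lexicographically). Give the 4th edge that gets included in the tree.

2-6

Kruskal's algorithm — process edges by increasing weight (ties by edge label):
5–6 (3): add — endpoints in different components.
0–6 (5): add — endpoints in different components.
0–7 (7): add — endpoints in different components.
2–6 (9): add — endpoints in different components.
4–7 (9): add — endpoints in different components.
1–3 (13): add — endpoints in different components.
1–5 (13): add — endpoints in different components.
The 4th edge added is 2–6.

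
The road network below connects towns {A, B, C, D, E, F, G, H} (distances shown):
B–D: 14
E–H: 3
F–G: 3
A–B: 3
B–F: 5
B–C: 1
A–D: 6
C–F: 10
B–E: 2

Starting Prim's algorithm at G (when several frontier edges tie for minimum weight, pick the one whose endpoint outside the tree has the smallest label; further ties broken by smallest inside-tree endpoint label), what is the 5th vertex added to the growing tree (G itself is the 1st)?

Grow the tree from G using Prim:
Step 1: cheapest edge leaving the tree is F–G (3); add F.
Step 2: cheapest edge leaving the tree is B–F (5); add B.
Step 3: cheapest edge leaving the tree is B–C (1); add C.
Step 4: cheapest edge leaving the tree is B–E (2); add E.
Step 5: cheapest edge leaving the tree is A–B (3); add A.
Step 6: cheapest edge leaving the tree is E–H (3); add H.
Step 7: cheapest edge leaving the tree is A–D (6); add D.
Vertex order: G, F, B, C, E, A, H, D. The 5th vertex is E.

E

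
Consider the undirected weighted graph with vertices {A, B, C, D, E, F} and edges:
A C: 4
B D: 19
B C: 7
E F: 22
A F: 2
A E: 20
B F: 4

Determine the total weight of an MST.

Sort edges by weight, then run Kruskal:
A F (2): add. Components now {A,F} {B} {C} {D} {E}
A C (4): add. Components now {A,C,F} {B} {D} {E}
B F (4): add. Components now {A,B,C,F} {D} {E}
B C (7): skip — B and C already connected.
B D (19): add. Components now {A,B,C,D,F} {E}
A E (20): add. Components now {A,B,C,D,E,F}
MST edges: A F, A C, B F, B D, A E; total weight 2+4+4+19+20 = 49.

49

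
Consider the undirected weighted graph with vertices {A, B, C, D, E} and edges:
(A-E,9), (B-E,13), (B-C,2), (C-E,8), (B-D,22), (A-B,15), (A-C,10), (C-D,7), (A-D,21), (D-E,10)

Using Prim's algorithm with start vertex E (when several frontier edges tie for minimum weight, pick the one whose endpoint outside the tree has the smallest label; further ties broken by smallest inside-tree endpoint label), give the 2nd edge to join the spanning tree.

B-C

Prim, starting at E.
Step 1: cheapest edge leaving the tree is C-E (8); add C.
Step 2: cheapest edge leaving the tree is B-C (2); add B.
Step 3: cheapest edge leaving the tree is C-D (7); add D.
Step 4: cheapest edge leaving the tree is A-E (9); add A.
The 2nd edge added is B-C.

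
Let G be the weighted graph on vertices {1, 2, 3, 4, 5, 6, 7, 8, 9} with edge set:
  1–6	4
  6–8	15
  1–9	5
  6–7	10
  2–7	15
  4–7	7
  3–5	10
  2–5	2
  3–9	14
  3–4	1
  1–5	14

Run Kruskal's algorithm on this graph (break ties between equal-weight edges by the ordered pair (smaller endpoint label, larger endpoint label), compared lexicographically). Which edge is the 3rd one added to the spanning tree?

Kruskal's algorithm — process edges by increasing weight (ties by edge label):
3–4 (1): add — endpoints in different components.
2–5 (2): add — endpoints in different components.
1–6 (4): add — endpoints in different components.
1–9 (5): add — endpoints in different components.
4–7 (7): add — endpoints in different components.
3–5 (10): add — endpoints in different components.
6–7 (10): add — endpoints in different components.
1–5 (14): skip — 1 and 5 already connected.
3–9 (14): skip — 3 and 9 already connected.
2–7 (15): skip — 2 and 7 already connected.
6–8 (15): add — endpoints in different components.
The 3rd edge added is 1–6.

1-6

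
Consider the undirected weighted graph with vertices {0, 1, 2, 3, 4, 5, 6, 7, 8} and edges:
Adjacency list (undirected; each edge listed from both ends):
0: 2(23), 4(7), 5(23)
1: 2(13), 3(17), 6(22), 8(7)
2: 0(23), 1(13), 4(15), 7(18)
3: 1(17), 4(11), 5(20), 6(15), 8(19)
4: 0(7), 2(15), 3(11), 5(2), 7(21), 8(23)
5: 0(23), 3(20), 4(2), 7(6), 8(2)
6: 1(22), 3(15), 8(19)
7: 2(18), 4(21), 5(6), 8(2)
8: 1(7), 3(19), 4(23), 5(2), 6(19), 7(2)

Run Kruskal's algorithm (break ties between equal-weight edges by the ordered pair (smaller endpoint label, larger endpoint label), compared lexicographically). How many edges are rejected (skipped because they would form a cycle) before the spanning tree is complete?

2

Kruskal's algorithm — process edges by increasing weight (ties by edge label):
4 5 (2): add — endpoints in different components.
5 8 (2): add — endpoints in different components.
7 8 (2): add — endpoints in different components.
5 7 (6): skip — 5 and 7 already connected.
0 4 (7): add — endpoints in different components.
1 8 (7): add — endpoints in different components.
3 4 (11): add — endpoints in different components.
1 2 (13): add — endpoints in different components.
2 4 (15): skip — 2 and 4 already connected.
3 6 (15): add — endpoints in different components.
Edges rejected before the tree was complete: 2.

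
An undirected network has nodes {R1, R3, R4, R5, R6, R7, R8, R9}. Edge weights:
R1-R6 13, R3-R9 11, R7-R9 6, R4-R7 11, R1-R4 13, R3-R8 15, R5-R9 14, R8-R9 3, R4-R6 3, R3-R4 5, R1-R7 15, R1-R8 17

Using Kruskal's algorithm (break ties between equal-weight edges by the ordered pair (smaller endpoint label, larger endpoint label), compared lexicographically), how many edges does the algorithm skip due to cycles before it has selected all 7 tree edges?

2

Kruskal's algorithm — process edges by increasing weight (ties by edge label):
R4-R6 (3): add — endpoints in different components.
R8-R9 (3): add — endpoints in different components.
R3-R4 (5): add — endpoints in different components.
R7-R9 (6): add — endpoints in different components.
R3-R9 (11): add — endpoints in different components.
R4-R7 (11): skip — R4 and R7 already connected.
R1-R4 (13): add — endpoints in different components.
R1-R6 (13): skip — R6 and R1 already connected.
R5-R9 (14): add — endpoints in different components.
Edges rejected before the tree was complete: 2.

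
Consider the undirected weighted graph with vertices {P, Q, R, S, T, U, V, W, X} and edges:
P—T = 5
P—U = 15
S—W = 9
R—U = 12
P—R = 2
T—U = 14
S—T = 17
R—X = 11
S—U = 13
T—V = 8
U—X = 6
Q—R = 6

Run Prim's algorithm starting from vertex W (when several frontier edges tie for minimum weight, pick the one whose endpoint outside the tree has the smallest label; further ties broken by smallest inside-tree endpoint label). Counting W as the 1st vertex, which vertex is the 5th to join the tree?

R

Prim's algorithm from W:
Step 1: frontier [S—W 9] → take S—W (9); add S.
Step 2: frontier [S—U 13, S—T 17] → take S—U (13); add U.
Step 3: frontier [S—T 17, U—X 6, R—U 12, T—U 14, P—U 15] → take U—X (6); add X.
Step 4: frontier [S—T 17, R—U 12, T—U 14, P—U 15, R—X 11] → take R—X (11); add R.
Step 5: frontier [P—R 2, Q—R 6, S—T 17, T—U 14, P—U 15] → take P—R (2); add P.
Step 6: frontier [P—T 5, Q—R 6, S—T 17, T—U 14] → take P—T (5); add T.
Step 7: frontier [Q—R 6, T—V 8] → take Q—R (6); add Q.
Step 8: frontier [T—V 8] → take T—V (8); add V.
Vertex order: W, S, U, X, R, P, T, Q, V. The 5th vertex is R.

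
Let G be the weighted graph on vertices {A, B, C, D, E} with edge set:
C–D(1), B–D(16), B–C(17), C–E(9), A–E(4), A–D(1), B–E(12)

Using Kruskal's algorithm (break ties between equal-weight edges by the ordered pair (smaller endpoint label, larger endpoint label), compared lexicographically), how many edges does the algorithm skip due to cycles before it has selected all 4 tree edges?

Sort edges by weight, then run Kruskal:
A–D (1): add — endpoints in different components.
C–D (1): add — endpoints in different components.
A–E (4): add — endpoints in different components.
C–E (9): skip — C and E already connected.
B–E (12): add — endpoints in different components.
Edges rejected before the tree was complete: 1.

1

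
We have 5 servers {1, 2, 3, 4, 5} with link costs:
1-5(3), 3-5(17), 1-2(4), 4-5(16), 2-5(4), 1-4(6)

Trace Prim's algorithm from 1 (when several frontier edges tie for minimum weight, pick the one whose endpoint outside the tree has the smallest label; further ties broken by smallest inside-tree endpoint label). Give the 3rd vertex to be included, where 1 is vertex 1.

Grow the tree from 1 using Prim:
Step 1: frontier [1-5 3, 1-2 4, 1-4 6] → take 1-5 (3); add 5.
Step 2: frontier [1-2 4, 1-4 6, 2-5 4, 4-5 16, 3-5 17] → take 1-2 (4); add 2.
Step 3: frontier [1-4 6, 4-5 16, 3-5 17] → take 1-4 (6); add 4.
Step 4: frontier [3-5 17] → take 3-5 (17); add 3.
Vertex order: 1, 5, 2, 4, 3. The 3rd vertex is 2.

2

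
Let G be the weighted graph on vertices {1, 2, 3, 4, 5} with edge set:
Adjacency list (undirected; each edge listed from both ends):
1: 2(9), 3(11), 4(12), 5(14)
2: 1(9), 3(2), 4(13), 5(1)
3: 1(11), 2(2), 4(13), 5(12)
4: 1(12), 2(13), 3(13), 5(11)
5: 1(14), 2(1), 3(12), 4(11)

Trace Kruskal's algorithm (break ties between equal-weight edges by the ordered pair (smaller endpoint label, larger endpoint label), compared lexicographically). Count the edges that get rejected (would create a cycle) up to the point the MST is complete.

1

Sort edges by weight, then run Kruskal:
2–5 (1): add. Components now {1} {2,5} {3} {4}
2–3 (2): add. Components now {1} {2,3,5} {4}
1–2 (9): add. Components now {1,2,3,5} {4}
1–3 (11): skip — 1 and 3 already connected.
4–5 (11): add. Components now {1,2,3,4,5}
Edges rejected before the tree was complete: 1.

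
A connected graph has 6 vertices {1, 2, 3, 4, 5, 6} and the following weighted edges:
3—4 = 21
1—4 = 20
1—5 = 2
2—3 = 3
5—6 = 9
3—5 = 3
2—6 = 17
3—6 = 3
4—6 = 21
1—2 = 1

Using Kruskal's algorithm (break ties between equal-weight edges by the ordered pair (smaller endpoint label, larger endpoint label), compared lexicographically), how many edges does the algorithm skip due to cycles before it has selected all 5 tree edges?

Kruskal: consider edges lightest-first.
1—2 (1): add. Components now {1,2} {3} {4} {5} {6}
1—5 (2): add. Components now {1,2,5} {3} {4} {6}
2—3 (3): add. Components now {1,2,3,5} {4} {6}
3—5 (3): skip — 3 and 5 already connected.
3—6 (3): add. Components now {1,2,3,5,6} {4}
5—6 (9): skip — 5 and 6 already connected.
2—6 (17): skip — 2 and 6 already connected.
1—4 (20): add. Components now {1,2,3,4,5,6}
Edges rejected before the tree was complete: 3.

3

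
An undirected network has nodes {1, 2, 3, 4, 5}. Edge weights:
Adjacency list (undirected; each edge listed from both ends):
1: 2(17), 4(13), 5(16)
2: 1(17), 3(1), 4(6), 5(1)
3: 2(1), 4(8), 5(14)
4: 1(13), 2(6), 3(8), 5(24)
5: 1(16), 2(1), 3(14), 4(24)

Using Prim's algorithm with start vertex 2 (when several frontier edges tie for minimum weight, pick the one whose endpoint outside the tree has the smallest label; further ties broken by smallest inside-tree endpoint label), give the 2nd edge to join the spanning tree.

2-5

Prim's algorithm from 2:
Step 1: frontier [2—3 1, 2—5 1, 2—4 6, 1—2 17] → take 2—3 (1); add 3.
Step 2: frontier [2—5 1, 2—4 6, 1—2 17, 3—4 8, 3—5 14] → take 2—5 (1); add 5.
Step 3: frontier [2—4 6, 1—2 17, 3—4 8, 1—5 16, 4—5 24] → take 2—4 (6); add 4.
Step 4: frontier [1—2 17, 1—4 13, 1—5 16] → take 1—4 (13); add 1.
The 2nd edge added is 2—5.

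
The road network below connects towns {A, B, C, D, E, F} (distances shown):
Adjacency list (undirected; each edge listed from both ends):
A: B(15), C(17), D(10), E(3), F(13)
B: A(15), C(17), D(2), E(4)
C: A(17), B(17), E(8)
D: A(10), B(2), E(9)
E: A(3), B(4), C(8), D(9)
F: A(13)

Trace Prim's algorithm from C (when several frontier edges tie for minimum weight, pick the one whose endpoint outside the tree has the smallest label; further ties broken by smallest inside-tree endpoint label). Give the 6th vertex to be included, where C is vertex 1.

Prim's algorithm from C:
Step 1: cheapest edge leaving the tree is C–E (8); add E.
Step 2: cheapest edge leaving the tree is A–E (3); add A.
Step 3: cheapest edge leaving the tree is B–E (4); add B.
Step 4: cheapest edge leaving the tree is B–D (2); add D.
Step 5: cheapest edge leaving the tree is A–F (13); add F.
Vertex order: C, E, A, B, D, F. The 6th vertex is F.

F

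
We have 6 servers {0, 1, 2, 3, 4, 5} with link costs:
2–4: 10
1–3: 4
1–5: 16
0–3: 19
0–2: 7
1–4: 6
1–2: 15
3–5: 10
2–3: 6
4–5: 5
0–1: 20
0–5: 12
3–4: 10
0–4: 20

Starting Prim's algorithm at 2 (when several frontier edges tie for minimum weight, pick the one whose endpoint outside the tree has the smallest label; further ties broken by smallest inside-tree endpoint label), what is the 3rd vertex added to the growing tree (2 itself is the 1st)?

1

Prim, starting at 2.
Step 1: frontier [2–3 6, 0–2 7, 2–4 10, 1–2 15] → take 2–3 (6); add 3.
Step 2: frontier [0–2 7, 2–4 10, 1–2 15, 1–3 4, 3–4 10, 3–5 10, 0–3 19] → take 1–3 (4); add 1.
Step 3: frontier [1–4 6, 1–5 16, 0–1 20, 0–2 7, 2–4 10, 3–4 10, 3–5 10, 0–3 19] → take 1–4 (6); add 4.
Step 4: frontier [1–5 16, 0–1 20, 0–2 7, 3–5 10, 0–3 19, 4–5 5, 0–4 20] → take 4–5 (5); add 5.
Step 5: frontier [0–1 20, 0–2 7, 0–3 19, 0–4 20, 0–5 12] → take 0–2 (7); add 0.
Vertex order: 2, 3, 1, 4, 5, 0. The 3rd vertex is 1.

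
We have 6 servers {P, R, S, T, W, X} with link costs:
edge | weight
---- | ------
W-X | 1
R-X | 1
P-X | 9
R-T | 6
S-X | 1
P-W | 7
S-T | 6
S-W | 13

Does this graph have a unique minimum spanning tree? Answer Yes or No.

Kruskal's algorithm — process edges by increasing weight (ties by edge label):
R-X (1): add. Components now {T} {W} {S} {R,X} {P}
S-X (1): add. Components now {T} {W} {R,S,X} {P}
W-X (1): add. Components now {T} {R,S,W,X} {P}
R-T (6): add. Components now {R,S,T,W,X} {P}
S-T (6): skip — T and S already connected.
P-W (7): add. Components now {P,R,S,T,W,X}
Non-tree edge S-T has weight 6, equal to the heaviest edge on its tree cycle — swapping gives another MST of the same weight. Not unique.

No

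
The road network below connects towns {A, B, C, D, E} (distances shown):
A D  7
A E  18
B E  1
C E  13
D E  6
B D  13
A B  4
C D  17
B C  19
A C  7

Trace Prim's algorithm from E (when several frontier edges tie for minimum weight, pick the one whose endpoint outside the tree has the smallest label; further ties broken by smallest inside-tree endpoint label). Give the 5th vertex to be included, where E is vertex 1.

Grow the tree from E using Prim:
Step 1: cheapest edge leaving the tree is B E (1); add B.
Step 2: cheapest edge leaving the tree is A B (4); add A.
Step 3: cheapest edge leaving the tree is D E (6); add D.
Step 4: cheapest edge leaving the tree is A C (7); add C.
Vertex order: E, B, A, D, C. The 5th vertex is C.

C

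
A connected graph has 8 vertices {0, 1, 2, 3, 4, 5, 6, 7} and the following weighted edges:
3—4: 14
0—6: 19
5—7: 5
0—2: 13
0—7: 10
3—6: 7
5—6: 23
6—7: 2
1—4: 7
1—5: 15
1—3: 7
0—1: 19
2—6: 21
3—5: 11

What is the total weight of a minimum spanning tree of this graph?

51

Prim, starting at 2.
Step 1: frontier [0—2 13, 2—6 21] → take 0—2 (13); add 0.
Step 2: frontier [0—7 10, 0—1 19, 0—6 19, 2—6 21] → take 0—7 (10); add 7.
Step 3: frontier [0—1 19, 0—6 19, 2—6 21, 6—7 2, 5—7 5] → take 6—7 (2); add 6.
Step 4: frontier [0—1 19, 3—6 7, 5—6 23, 5—7 5] → take 5—7 (5); add 5.
Step 5: frontier [0—1 19, 3—5 11, 1—5 15, 3—6 7] → take 3—6 (7); add 3.
Step 6: frontier [0—1 19, 1—3 7, 3—4 14, 1—5 15] → take 1—3 (7); add 1.
Step 7: frontier [1—4 7, 3—4 14] → take 1—4 (7); add 4.
MST edges: 0—2, 0—7, 6—7, 5—7, 3—6, 1—3, 1—4; total weight 13+10+2+5+7+7+7 = 51.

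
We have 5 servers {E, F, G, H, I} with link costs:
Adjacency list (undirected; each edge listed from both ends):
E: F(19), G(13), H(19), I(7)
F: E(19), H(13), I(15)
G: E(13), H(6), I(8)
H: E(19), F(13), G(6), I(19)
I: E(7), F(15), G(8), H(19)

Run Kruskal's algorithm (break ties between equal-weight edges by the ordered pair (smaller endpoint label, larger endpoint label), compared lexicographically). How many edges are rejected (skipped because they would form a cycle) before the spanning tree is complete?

Kruskal: consider edges lightest-first.
G H (6): add. Components now {E} {F} {G,H} {I}
E I (7): add. Components now {E,I} {F} {G,H}
G I (8): add. Components now {E,G,H,I} {F}
E G (13): skip — E and G already connected.
F H (13): add. Components now {E,F,G,H,I}
Edges rejected before the tree was complete: 1.

1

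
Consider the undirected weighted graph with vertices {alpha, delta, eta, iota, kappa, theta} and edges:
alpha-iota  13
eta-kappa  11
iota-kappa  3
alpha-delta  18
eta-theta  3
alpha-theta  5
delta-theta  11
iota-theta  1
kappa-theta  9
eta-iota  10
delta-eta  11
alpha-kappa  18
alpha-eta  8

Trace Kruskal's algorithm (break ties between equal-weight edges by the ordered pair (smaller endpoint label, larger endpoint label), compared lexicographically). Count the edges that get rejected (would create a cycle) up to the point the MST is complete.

3

Kruskal: consider edges lightest-first.
iota-theta (1): add — endpoints in different components.
eta-theta (3): add — endpoints in different components.
iota-kappa (3): add — endpoints in different components.
alpha-theta (5): add — endpoints in different components.
alpha-eta (8): skip — eta and alpha already connected.
kappa-theta (9): skip — theta and kappa already connected.
eta-iota (10): skip — iota and eta already connected.
delta-eta (11): add — endpoints in different components.
Edges rejected before the tree was complete: 3.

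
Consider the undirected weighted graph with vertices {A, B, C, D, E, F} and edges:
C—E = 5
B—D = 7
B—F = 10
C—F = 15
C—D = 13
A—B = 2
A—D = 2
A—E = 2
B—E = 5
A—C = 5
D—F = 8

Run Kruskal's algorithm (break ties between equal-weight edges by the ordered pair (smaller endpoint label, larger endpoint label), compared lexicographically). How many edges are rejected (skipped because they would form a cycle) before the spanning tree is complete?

3

Kruskal: consider edges lightest-first.
A—B (2): add. Components now {A,B} {C} {D} {E} {F}
A—D (2): add. Components now {A,B,D} {C} {E} {F}
A—E (2): add. Components now {A,B,D,E} {C} {F}
A—C (5): add. Components now {A,B,C,D,E} {F}
B—E (5): skip — B and E already connected.
C—E (5): skip — C and E already connected.
B—D (7): skip — B and D already connected.
D—F (8): add. Components now {A,B,C,D,E,F}
Edges rejected before the tree was complete: 3.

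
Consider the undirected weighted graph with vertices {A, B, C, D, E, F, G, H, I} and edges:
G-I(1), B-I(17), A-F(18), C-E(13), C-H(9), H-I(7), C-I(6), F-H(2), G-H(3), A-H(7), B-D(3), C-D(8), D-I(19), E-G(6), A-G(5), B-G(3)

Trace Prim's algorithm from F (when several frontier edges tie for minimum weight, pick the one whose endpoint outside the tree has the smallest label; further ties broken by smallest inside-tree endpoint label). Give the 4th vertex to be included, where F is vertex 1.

Grow the tree from F using Prim:
Step 1: cheapest edge leaving the tree is F-H (2); add H.
Step 2: cheapest edge leaving the tree is G-H (3); add G.
Step 3: cheapest edge leaving the tree is G-I (1); add I.
Step 4: cheapest edge leaving the tree is B-G (3); add B.
Step 5: cheapest edge leaving the tree is B-D (3); add D.
Step 6: cheapest edge leaving the tree is A-G (5); add A.
Step 7: cheapest edge leaving the tree is C-I (6); add C.
Step 8: cheapest edge leaving the tree is E-G (6); add E.
Vertex order: F, H, G, I, B, D, A, C, E. The 4th vertex is I.

I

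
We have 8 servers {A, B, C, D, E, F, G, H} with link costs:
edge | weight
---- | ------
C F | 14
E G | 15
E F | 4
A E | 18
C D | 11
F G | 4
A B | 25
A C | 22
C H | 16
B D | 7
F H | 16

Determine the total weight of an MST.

Sort edges by weight, then run Kruskal:
E F (4): add — endpoints in different components.
F G (4): add — endpoints in different components.
B D (7): add — endpoints in different components.
C D (11): add — endpoints in different components.
C F (14): add — endpoints in different components.
E G (15): skip — E and G already connected.
C H (16): add — endpoints in different components.
F H (16): skip — F and H already connected.
A E (18): add — endpoints in different components.
MST edges: E F, F G, B D, C D, C F, C H, A E; total weight 4+4+7+11+14+16+18 = 74.

74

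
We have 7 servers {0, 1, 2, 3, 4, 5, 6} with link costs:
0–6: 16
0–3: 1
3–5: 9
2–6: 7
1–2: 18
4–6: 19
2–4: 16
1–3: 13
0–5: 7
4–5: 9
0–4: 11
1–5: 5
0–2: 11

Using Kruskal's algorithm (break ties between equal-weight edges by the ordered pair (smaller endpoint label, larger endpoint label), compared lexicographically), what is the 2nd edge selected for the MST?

1-5

Kruskal: consider edges lightest-first.
0–3 (1): add — endpoints in different components.
1–5 (5): add — endpoints in different components.
0–5 (7): add — endpoints in different components.
2–6 (7): add — endpoints in different components.
3–5 (9): skip — 3 and 5 already connected.
4–5 (9): add — endpoints in different components.
0–2 (11): add — endpoints in different components.
The 2nd edge added is 1–5.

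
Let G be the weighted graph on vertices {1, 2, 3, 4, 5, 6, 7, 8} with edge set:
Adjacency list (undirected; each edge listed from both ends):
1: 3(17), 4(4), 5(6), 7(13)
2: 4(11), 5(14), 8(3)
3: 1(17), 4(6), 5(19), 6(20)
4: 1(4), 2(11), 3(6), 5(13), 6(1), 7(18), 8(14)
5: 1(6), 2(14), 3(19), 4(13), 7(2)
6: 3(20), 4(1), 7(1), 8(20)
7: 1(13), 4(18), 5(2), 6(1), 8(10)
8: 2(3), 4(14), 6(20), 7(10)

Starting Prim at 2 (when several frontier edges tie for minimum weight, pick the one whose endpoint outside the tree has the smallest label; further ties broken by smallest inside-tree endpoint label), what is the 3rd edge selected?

6-7

Grow the tree from 2 using Prim:
Step 1: cheapest edge leaving the tree is 2 8 (3); add 8.
Step 2: cheapest edge leaving the tree is 7 8 (10); add 7.
Step 3: cheapest edge leaving the tree is 6 7 (1); add 6.
Step 4: cheapest edge leaving the tree is 4 6 (1); add 4.
Step 5: cheapest edge leaving the tree is 5 7 (2); add 5.
Step 6: cheapest edge leaving the tree is 1 4 (4); add 1.
Step 7: cheapest edge leaving the tree is 3 4 (6); add 3.
The 3rd edge added is 6 7.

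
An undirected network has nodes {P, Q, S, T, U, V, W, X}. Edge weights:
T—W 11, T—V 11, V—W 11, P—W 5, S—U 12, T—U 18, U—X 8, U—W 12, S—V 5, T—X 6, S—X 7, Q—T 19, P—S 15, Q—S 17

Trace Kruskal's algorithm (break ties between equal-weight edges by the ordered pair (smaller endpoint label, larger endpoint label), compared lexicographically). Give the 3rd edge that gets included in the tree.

T-X

Kruskal's algorithm — process edges by increasing weight (ties by edge label):
P—W (5): add — endpoints in different components.
S—V (5): add — endpoints in different components.
T—X (6): add — endpoints in different components.
S—X (7): add — endpoints in different components.
U—X (8): add — endpoints in different components.
T—V (11): skip — T and V already connected.
T—W (11): add — endpoints in different components.
V—W (11): skip — W and V already connected.
S—U (12): skip — U and S already connected.
U—W (12): skip — U and W already connected.
P—S (15): skip — S and P already connected.
Q—S (17): add — endpoints in different components.
The 3rd edge added is T—X.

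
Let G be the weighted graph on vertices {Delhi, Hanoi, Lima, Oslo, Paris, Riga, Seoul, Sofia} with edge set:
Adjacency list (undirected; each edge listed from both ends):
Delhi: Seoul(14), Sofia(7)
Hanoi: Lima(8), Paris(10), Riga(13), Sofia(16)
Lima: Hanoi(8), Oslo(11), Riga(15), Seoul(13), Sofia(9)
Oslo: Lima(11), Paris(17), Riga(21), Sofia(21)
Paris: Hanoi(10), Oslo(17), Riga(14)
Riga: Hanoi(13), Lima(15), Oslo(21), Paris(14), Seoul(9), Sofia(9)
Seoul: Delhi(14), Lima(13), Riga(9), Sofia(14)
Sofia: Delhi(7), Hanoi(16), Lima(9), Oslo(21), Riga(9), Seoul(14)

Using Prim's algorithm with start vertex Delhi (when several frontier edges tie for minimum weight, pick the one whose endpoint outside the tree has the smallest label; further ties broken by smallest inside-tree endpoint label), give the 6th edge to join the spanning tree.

Hanoi-Paris

Prim, starting at Delhi.
Step 1: cheapest edge leaving the tree is Delhi–Sofia (7); add Sofia.
Step 2: cheapest edge leaving the tree is Lima–Sofia (9); add Lima.
Step 3: cheapest edge leaving the tree is Hanoi–Lima (8); add Hanoi.
Step 4: cheapest edge leaving the tree is Riga–Sofia (9); add Riga.
Step 5: cheapest edge leaving the tree is Riga–Seoul (9); add Seoul.
Step 6: cheapest edge leaving the tree is Hanoi–Paris (10); add Paris.
Step 7: cheapest edge leaving the tree is Lima–Oslo (11); add Oslo.
The 6th edge added is Hanoi–Paris.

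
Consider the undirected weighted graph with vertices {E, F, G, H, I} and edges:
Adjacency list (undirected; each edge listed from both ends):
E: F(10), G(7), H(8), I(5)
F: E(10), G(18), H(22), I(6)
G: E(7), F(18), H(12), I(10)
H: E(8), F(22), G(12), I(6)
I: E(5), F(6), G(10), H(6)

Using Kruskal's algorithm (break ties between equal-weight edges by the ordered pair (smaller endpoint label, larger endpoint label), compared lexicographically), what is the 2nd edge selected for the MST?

Kruskal's algorithm — process edges by increasing weight (ties by edge label):
E-I (5): add. Components now {E,I} {F} {G} {H}
F-I (6): add. Components now {E,F,I} {G} {H}
H-I (6): add. Components now {E,F,H,I} {G}
E-G (7): add. Components now {E,F,G,H,I}
The 2nd edge added is F-I.

F-I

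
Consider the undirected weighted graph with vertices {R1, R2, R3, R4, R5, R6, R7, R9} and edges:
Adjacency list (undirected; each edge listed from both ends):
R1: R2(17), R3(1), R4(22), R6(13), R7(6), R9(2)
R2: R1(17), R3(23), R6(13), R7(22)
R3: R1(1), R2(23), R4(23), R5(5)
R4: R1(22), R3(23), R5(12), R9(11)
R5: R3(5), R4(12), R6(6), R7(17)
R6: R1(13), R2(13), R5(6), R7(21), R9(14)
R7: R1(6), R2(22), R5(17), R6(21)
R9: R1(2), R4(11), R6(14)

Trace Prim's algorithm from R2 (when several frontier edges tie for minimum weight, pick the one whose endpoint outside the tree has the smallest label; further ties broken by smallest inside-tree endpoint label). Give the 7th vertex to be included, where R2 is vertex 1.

R7

Prim, starting at R2.
Step 1: cheapest edge leaving the tree is R2 R6 (13); add R6.
Step 2: cheapest edge leaving the tree is R5 R6 (6); add R5.
Step 3: cheapest edge leaving the tree is R3 R5 (5); add R3.
Step 4: cheapest edge leaving the tree is R1 R3 (1); add R1.
Step 5: cheapest edge leaving the tree is R1 R9 (2); add R9.
Step 6: cheapest edge leaving the tree is R1 R7 (6); add R7.
Step 7: cheapest edge leaving the tree is R4 R9 (11); add R4.
Vertex order: R2, R6, R5, R3, R1, R9, R7, R4. The 7th vertex is R7.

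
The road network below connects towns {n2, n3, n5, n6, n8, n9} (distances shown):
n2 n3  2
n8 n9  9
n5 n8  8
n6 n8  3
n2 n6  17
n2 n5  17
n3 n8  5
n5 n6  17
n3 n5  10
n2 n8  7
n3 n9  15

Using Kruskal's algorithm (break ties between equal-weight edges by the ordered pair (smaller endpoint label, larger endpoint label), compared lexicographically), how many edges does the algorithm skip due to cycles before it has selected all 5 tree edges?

1

Kruskal: consider edges lightest-first.
n2 n3 (2): add. Components now {n2,n3} {n6} {n9} {n8} {n5}
n6 n8 (3): add. Components now {n2,n3} {n6,n8} {n9} {n5}
n3 n8 (5): add. Components now {n2,n3,n6,n8} {n9} {n5}
n2 n8 (7): skip — n2 and n8 already connected.
n5 n8 (8): add. Components now {n2,n3,n5,n6,n8} {n9}
n8 n9 (9): add. Components now {n2,n3,n5,n6,n8,n9}
Edges rejected before the tree was complete: 1.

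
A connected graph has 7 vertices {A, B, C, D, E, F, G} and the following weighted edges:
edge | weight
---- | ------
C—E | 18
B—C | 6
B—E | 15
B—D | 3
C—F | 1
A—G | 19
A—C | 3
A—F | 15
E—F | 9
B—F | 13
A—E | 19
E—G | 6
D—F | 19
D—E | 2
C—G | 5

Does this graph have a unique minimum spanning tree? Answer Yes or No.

No

Kruskal: consider edges lightest-first.
C—F (1): add. Components now {A} {B} {C,F} {D} {E} {G}
D—E (2): add. Components now {A} {B} {C,F} {D,E} {G}
A—C (3): add. Components now {A,C,F} {B} {D,E} {G}
B—D (3): add. Components now {A,C,F} {B,D,E} {G}
C—G (5): add. Components now {A,C,F,G} {B,D,E}
B—C (6): add. Components now {A,B,C,D,E,F,G}
Non-tree edge E—G has weight 6, equal to the heaviest edge on its tree cycle — swapping gives another MST of the same weight. Not unique.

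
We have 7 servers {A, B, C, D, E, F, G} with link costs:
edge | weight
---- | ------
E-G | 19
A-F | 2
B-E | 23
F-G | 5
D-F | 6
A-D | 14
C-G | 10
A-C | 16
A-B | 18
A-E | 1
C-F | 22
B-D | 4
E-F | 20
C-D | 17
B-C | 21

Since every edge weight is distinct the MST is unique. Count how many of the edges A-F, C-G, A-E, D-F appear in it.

4

Kruskal's algorithm — process edges by increasing weight (ties by edge label):
A-E (1): add — endpoints in different components.
A-F (2): add — endpoints in different components.
B-D (4): add — endpoints in different components.
F-G (5): add — endpoints in different components.
D-F (6): add — endpoints in different components.
C-G (10): add — endpoints in different components.
MST edge set: {A-E, A-F, B-D, F-G, D-F, C-G}.
Of the listed edges, {A-F, C-G, A-E, D-F} are in the MST → 4.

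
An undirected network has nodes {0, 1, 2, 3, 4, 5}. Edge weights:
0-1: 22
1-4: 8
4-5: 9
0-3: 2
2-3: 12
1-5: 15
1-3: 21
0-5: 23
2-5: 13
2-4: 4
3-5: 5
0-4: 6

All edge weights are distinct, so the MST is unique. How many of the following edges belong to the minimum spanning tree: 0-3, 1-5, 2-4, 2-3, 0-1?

2

Sort edges by weight, then run Kruskal:
0-3 (2): add. Components now {0,3} {1} {2} {4} {5}
2-4 (4): add. Components now {0,3} {1} {2,4} {5}
3-5 (5): add. Components now {0,3,5} {1} {2,4}
0-4 (6): add. Components now {0,2,3,4,5} {1}
1-4 (8): add. Components now {0,1,2,3,4,5}
MST edge set: {0-3, 2-4, 3-5, 0-4, 1-4}.
Of the listed edges, {0-3, 2-4} are in the MST → 2.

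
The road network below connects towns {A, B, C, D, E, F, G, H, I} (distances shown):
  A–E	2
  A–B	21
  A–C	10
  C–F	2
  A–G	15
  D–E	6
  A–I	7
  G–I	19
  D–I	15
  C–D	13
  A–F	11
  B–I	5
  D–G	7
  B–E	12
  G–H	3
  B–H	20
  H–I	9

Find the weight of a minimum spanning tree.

Kruskal's algorithm — process edges by increasing weight (ties by edge label):
A–E (2): add — endpoints in different components.
C–F (2): add — endpoints in different components.
G–H (3): add — endpoints in different components.
B–I (5): add — endpoints in different components.
D–E (6): add — endpoints in different components.
A–I (7): add — endpoints in different components.
D–G (7): add — endpoints in different components.
H–I (9): skip — H and I already connected.
A–C (10): add — endpoints in different components.
MST edges: A–E, C–F, G–H, B–I, D–E, A–I, D–G, A–C; total weight 2+2+3+5+6+7+7+10 = 42.

42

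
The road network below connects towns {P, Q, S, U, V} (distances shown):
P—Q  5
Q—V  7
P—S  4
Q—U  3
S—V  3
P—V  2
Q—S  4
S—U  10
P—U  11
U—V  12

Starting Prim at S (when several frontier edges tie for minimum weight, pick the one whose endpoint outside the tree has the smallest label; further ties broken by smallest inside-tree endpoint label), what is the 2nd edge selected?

P-V

Grow the tree from S using Prim:
Step 1: frontier [S—V 3, P—S 4, Q—S 4, S—U 10] → take S—V (3); add V.
Step 2: frontier [P—S 4, Q—S 4, S—U 10, P—V 2, Q—V 7, U—V 12] → take P—V (2); add P.
Step 3: frontier [P—Q 5, P—U 11, Q—S 4, S—U 10, Q—V 7, U—V 12] → take Q—S (4); add Q.
Step 4: frontier [P—U 11, Q—U 3, S—U 10, U—V 12] → take Q—U (3); add U.
The 2nd edge added is P—V.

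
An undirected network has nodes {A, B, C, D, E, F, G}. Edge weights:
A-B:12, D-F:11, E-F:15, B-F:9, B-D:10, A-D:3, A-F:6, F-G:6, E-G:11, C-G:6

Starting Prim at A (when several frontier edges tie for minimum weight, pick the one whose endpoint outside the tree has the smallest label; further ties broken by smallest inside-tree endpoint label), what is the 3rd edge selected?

F-G

Prim, starting at A.
Step 1: cheapest edge leaving the tree is A-D (3); add D.
Step 2: cheapest edge leaving the tree is A-F (6); add F.
Step 3: cheapest edge leaving the tree is F-G (6); add G.
Step 4: cheapest edge leaving the tree is C-G (6); add C.
Step 5: cheapest edge leaving the tree is B-F (9); add B.
Step 6: cheapest edge leaving the tree is E-G (11); add E.
The 3rd edge added is F-G.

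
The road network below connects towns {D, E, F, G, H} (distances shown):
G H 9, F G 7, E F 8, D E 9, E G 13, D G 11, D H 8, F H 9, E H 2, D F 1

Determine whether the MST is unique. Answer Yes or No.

No

Sort edges by weight, then run Kruskal:
D F (1): add. Components now {D,F} {E} {G} {H}
E H (2): add. Components now {D,F} {E,H} {G}
F G (7): add. Components now {D,F,G} {E,H}
D H (8): add. Components now {D,E,F,G,H}
Non-tree edge E F has weight 8, equal to the heaviest edge on its tree cycle — swapping gives another MST of the same weight. Not unique.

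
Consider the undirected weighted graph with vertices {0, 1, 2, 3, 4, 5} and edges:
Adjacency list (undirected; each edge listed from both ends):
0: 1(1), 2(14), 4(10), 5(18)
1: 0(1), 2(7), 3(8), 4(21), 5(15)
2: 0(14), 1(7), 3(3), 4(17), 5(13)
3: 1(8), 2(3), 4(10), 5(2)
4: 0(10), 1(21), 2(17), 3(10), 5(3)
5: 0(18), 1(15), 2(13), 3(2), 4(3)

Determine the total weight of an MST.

Sort edges by weight, then run Kruskal:
0–1 (1): add — endpoints in different components.
3–5 (2): add — endpoints in different components.
2–3 (3): add — endpoints in different components.
4–5 (3): add — endpoints in different components.
1–2 (7): add — endpoints in different components.
MST edges: 0–1, 3–5, 2–3, 4–5, 1–2; total weight 1+2+3+3+7 = 16.

16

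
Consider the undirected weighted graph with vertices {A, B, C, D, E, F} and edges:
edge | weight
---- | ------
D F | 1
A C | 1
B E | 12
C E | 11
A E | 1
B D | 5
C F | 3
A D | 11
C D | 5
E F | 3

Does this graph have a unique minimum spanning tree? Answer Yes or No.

No

Kruskal's algorithm — process edges by increasing weight (ties by edge label):
A C (1): add — endpoints in different components.
A E (1): add — endpoints in different components.
D F (1): add — endpoints in different components.
C F (3): add — endpoints in different components.
E F (3): skip — E and F already connected.
B D (5): add — endpoints in different components.
Non-tree edge E F has weight 3, equal to the heaviest edge on its tree cycle — swapping gives another MST of the same weight. Not unique.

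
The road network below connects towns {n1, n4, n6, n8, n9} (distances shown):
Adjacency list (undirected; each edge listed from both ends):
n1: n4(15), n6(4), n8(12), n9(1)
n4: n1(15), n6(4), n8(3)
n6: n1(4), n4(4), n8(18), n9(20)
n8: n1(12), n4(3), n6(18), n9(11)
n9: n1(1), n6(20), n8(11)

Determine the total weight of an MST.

Sort edges by weight, then run Kruskal:
n1-n9 (1): add — endpoints in different components.
n4-n8 (3): add — endpoints in different components.
n1-n6 (4): add — endpoints in different components.
n4-n6 (4): add — endpoints in different components.
MST edges: n1-n9, n4-n8, n1-n6, n4-n6; total weight 1+3+4+4 = 12.

12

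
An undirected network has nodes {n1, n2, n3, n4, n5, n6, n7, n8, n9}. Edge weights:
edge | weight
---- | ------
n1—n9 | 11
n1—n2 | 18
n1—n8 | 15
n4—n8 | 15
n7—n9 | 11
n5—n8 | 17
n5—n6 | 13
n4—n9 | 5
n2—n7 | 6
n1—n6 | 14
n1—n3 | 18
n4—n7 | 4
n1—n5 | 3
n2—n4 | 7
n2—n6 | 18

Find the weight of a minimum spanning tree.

Sort edges by weight, then run Kruskal:
n1—n5 (3): add — endpoints in different components.
n4—n7 (4): add — endpoints in different components.
n4—n9 (5): add — endpoints in different components.
n2—n7 (6): add — endpoints in different components.
n2—n4 (7): skip — n2 and n4 already connected.
n1—n9 (11): add — endpoints in different components.
n7—n9 (11): skip — n7 and n9 already connected.
n5—n6 (13): add — endpoints in different components.
n1—n6 (14): skip — n1 and n6 already connected.
n1—n8 (15): add — endpoints in different components.
n4—n8 (15): skip — n8 and n4 already connected.
n5—n8 (17): skip — n5 and n8 already connected.
n1—n2 (18): skip — n1 and n2 already connected.
n1—n3 (18): add — endpoints in different components.
MST edges: n1—n5, n4—n7, n4—n9, n2—n7, n1—n9, n5—n6, n1—n8, n1—n3; total weight 3+4+5+6+11+13+15+18 = 75.

75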